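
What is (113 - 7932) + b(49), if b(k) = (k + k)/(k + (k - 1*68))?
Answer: -117236/15 ≈ -7815.7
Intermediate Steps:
b(k) = 2*k/(-68 + 2*k) (b(k) = (2*k)/(k + (k - 68)) = (2*k)/(k + (-68 + k)) = (2*k)/(-68 + 2*k) = 2*k/(-68 + 2*k))
(113 - 7932) + b(49) = (113 - 7932) + 49/(-34 + 49) = -7819 + 49/15 = -117236/15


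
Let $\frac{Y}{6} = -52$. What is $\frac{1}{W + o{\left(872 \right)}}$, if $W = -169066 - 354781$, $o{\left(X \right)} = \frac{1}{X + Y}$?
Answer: $- \frac{560}{293354319} \approx -1.909 \cdot 10^{-6}$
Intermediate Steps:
$Y = -312$ ($Y = 6 \left(-52\right) = -312$)
$o{\left(X \right)} = \frac{1}{-312 + X}$ ($o{\left(X \right)} = \frac{1}{X - 312} = \frac{1}{-312 + X}$)
$W = -523847$
$\frac{1}{W + o{\left(872 \right)}} = \frac{1}{-523847 + \frac{1}{-312 + 872}} = \frac{1}{-523847 + \frac{1}{560}} = \frac{1}{- \frac{293354319}{560}} = - \frac{560}{293354319}$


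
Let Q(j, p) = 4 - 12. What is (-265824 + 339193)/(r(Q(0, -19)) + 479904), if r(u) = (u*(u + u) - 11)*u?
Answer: 73369/478968 ≈ 0.15318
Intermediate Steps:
Q(j, p) = -8
r(u) = u*(-11 + 2*u**2) (r(u) = (u*(2*u) - 11)*u = (2*u**2 - 11)*u = (-11 + 2*u**2)*u = u*(-11 + 2*u**2))
(-265824 + 339193)/(r(Q(0, -19)) + 479904) = (-265824 + 339193)/(-8*(-11 + 2*(-8)**2) + 479904) = 73369/(-8*(-11 + 2*64) + 479904) = 73369/(-8*(-11 + 128) + 479904) = 73369/(-8*117 + 479904) = 73369/(-936 + 479904) = 73369/478968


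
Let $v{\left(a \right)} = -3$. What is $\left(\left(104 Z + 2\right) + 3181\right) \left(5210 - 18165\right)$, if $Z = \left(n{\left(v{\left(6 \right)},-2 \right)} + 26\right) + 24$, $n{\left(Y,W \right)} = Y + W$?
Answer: $-101865165$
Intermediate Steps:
$n{\left(Y,W \right)} = W + Y$
$Z = 45$ ($Z = \left(\left(-2 - 3\right) + 26\right) + 24 = \left(-5 + 26\right) + 24 = 21 + 24 = 45$)
$\left(\left(104 Z + 2\right) + 3181\right) \left(5210 - 18165\right) = \left(\left(104 \cdot 45 + 2\right) + 3181\right) \left(5210 - 18165\right) = \left(\left(4680 + 2\right) + 3181\right) \left(-12955\right) = \left(4682 + 3181\right) \left(-12955\right) = 7863 \left(-12955\right) = -101865165$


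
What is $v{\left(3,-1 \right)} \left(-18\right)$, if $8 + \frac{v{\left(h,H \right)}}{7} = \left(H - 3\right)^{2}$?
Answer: $-1008$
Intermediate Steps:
$v{\left(h,H \right)} = -56 + 7 \left(-3 + H\right)^{2}$ ($v{\left(h,H \right)} = -56 + 7 \left(H - 3\right)^{2} = -56 + 7 \left(-3 + H\right)^{2}$)
$v{\left(3,-1 \right)} \left(-18\right) = \left(-56 + 7 \left(-3 - 1\right)^{2}\right) \left(-18\right) = \left(-56 + 7 \left(-4\right)^{2}\right) \left(-18\right) = \left(-56 + 7 \cdot 16\right) \left(-18\right) = \left(-56 + 112\right) \left(-18\right) = 56 \left(-18\right) = -1008$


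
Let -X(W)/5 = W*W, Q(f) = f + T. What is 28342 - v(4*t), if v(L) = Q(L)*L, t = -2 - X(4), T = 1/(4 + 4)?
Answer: -69041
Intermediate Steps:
T = 1/8 ≈ 0.12500
Q(f) = 1/8 + f (Q(f) = f + 1/8 = 1/8 + f)
X(W) = -5*W**2 (X(W) = -5*W*W = -5*W**2)
t = 78 (t = -2 - (-5)*4**2 = -2 - (-5)*16 = -2 - 1*(-80) = -2 + 80 = 78)
v(L) = L*(1/8 + L) (v(L) = (1/8 + L)*L = L*(1/8 + L))
28342 - v(4*t) = 28342 - 4*78*(1/8 + 4*78) = 28342 - 312*(1/8 + 312) = 28342 - 312*2497/8 = 28342 - 1*97383 = 28342 - 97383 = -69041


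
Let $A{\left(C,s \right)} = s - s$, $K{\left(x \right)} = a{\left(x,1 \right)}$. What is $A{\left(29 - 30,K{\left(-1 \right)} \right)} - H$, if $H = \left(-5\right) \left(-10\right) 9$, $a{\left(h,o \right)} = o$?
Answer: $-450$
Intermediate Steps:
$H = 450$ ($H = 50 \cdot 9 = 450$)
$K{\left(x \right)} = 1$
$A{\left(C,s \right)} = 0$
$A{\left(29 - 30,K{\left(-1 \right)} \right)} - H = 0 - 450 = -450$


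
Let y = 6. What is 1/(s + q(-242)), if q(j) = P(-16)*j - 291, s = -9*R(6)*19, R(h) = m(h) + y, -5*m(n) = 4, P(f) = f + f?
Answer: 5/32819 ≈ 0.00015235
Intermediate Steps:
P(f) = 2*f
m(n) = -4/5 (m(n) = -1/5*4 = -4/5)
R(h) = 26/5 (R(h) = -4/5 + 6 = 26/5)
s = -4446/5 (s = -9*26/5*19 = -234/5*19 = -4446/5 ≈ -889.20)
q(j) = -291 - 32*j (q(j) = (2*(-16))*j - 291 = -32*j - 291 = -291 - 32*j)
1/(s + q(-242)) = 1/(-4446/5 + (-291 - 32*(-242))) = 1/(-4446/5 + (-291 + 7744)) = 1/(-4446/5 + 7453) = 1/(32819/5) = 5/32819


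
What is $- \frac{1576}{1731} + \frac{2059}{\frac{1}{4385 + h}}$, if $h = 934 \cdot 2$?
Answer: $\frac{22286497061}{1731} \approx 1.2875 \cdot 10^{7}$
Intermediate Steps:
$h = 1868$
$- \frac{1576}{1731} + \frac{2059}{\frac{1}{4385 + h}} = - \frac{1576}{1731} + \frac{2059}{\frac{1}{4385 + 1868}} = \left(-1576\right) \frac{1}{1731} + \frac{2059}{\frac{1}{6253}} = - \frac{1576}{1731} + 2059 \frac{1}{\frac{1}{6253}} = - \frac{1576}{1731} + 2059 \cdot 6253 = - \frac{1576}{1731} + 12874927 = \frac{22286497061}{1731}$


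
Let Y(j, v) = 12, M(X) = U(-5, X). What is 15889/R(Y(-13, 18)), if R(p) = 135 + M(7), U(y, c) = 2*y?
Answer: 15889/125 ≈ 127.11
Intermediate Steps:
M(X) = -10 (M(X) = 2*(-5) = -10)
R(p) = 125 (R(p) = 135 - 10 = 125)
15889/R(Y(-13, 18)) = 15889/125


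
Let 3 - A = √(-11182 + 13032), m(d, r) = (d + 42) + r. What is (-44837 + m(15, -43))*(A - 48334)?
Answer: 2166340413 + 224115*√74 ≈ 2.1683e+9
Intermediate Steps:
m(d, r) = 42 + d + r (m(d, r) = (42 + d) + r = 42 + d + r)
A = 3 - 5*√74 (A = 3 - √(-11182 + 13032) = 3 - √1850 = 3 - 5*√74 ≈ -40.012)
(-44837 + m(15, -43))*(A - 48334) = (-44837 + (42 + 15 - 43))*((3 - 5*√74) - 48334) = (-44837 + 14)*(-48331 - 5*√74) = -44823*(-48331 - 5*√74) = 2166340413 + 224115*√74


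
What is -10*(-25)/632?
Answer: 125/316 ≈ 0.39557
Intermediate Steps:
-10*(-25)/632 = 250*(1/632) = 125/316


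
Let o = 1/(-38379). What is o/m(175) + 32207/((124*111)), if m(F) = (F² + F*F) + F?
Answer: 25308583470587/10815889184100 ≈ 2.3399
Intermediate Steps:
m(F) = F + 2*F² (m(F) = (F² + F²) + F = 2*F² + F = F + 2*F²)
o = -1/38379 ≈ -2.6056e-5
o/m(175) + 32207/((124*111)) = -1/(175*(1 + 2*175))/38379 + 32207/((124*111)) = -1/(175*(1 + 350))/38379 + 32207/13764 = -1/(38379*(175*351)) + 32207*(1/13764) = -1/38379/61425 + 32207/13764 = -1/38379*1/61425 + 32207/13764 = -1/2357430075 + 32207/13764 = 25308583470587/10815889184100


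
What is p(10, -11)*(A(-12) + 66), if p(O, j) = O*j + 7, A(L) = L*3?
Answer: -3090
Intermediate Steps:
A(L) = 3*L
p(O, j) = 7 + O*j
p(10, -11)*(A(-12) + 66) = (7 + 10*(-11))*(3*(-12) + 66) = (7 - 110)*(-36 + 66) = -103*30 = -3090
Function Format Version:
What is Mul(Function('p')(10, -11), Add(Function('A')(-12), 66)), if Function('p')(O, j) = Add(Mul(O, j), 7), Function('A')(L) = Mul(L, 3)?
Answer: -3090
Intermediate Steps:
Function('A')(L) = Mul(3, L)
Function('p')(O, j) = Add(7, Mul(O, j))
Mul(Function('p')(10, -11), Add(Function('A')(-12), 66)) = Mul(Add(7, Mul(10, -11)), Add(Mul(3, -12), 66)) = Mul(Add(7, -110), Add(-36, 66)) = Mul(-103, 30) = -3090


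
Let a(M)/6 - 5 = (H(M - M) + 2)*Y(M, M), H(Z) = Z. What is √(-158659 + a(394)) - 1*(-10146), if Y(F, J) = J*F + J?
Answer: 10146 + √1708931 ≈ 11453.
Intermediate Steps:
Y(F, J) = J + F*J (Y(F, J) = F*J + J = J + F*J)
a(M) = 30 + 12*M*(1 + M) (a(M) = 30 + 6*(((M - M) + 2)*(M*(1 + M))) = 30 + 6*((0 + 2)*(M*(1 + M))) = 30 + 6*(2*(M*(1 + M))) = 30 + 6*(2*M*(1 + M)) = 30 + 12*M*(1 + M))
√(-158659 + a(394)) - 1*(-10146) = √(-158659 + (30 + 12*394*(1 + 394))) - 1*(-10146) = √(-158659 + (30 + 12*394*395)) + 10146 = √(-158659 + (30 + 1867560)) + 10146 = √(-158659 + 1867590) + 10146 = √1708931 + 10146 = 10146 + √1708931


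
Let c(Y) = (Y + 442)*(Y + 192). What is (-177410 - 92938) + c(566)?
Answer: 493716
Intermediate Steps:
c(Y) = (192 + Y)*(442 + Y) (c(Y) = (442 + Y)*(192 + Y) = (192 + Y)*(442 + Y))
(-177410 - 92938) + c(566) = (-177410 - 92938) + (84864 + 566² + 634*566) = -270348 + (84864 + 320356 + 358844) = -270348 + 764064 = 493716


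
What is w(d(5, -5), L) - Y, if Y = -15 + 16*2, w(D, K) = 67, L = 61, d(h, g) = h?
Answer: 50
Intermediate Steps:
Y = 17 (Y = -15 + 32 = 17)
w(d(5, -5), L) - Y = 67 - 1*17 = 67 - 17 = 50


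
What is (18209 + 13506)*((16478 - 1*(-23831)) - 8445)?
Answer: 1010566760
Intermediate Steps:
(18209 + 13506)*((16478 - 1*(-23831)) - 8445) = 31715*((16478 + 23831) - 8445) = 31715*(40309 - 8445) = 31715*31864 = 1010566760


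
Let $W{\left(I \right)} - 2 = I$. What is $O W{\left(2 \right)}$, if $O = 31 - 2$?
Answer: $116$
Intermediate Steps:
$O = 29$
$W{\left(I \right)} = 2 + I$
$O W{\left(2 \right)} = 29 \left(2 + 2\right) = 29 \cdot 4 = 116$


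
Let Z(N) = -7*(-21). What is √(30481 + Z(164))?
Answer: 2*√7657 ≈ 175.01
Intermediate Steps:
Z(N) = 147
√(30481 + Z(164)) = √(30481 + 147) = √30628 = 2*√7657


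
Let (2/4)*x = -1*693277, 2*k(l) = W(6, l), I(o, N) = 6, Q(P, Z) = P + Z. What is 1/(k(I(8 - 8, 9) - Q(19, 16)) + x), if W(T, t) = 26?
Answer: -1/1386541 ≈ -7.2122e-7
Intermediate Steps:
k(l) = 13 (k(l) = (1/2)*26 = 13)
x = -1386554 (x = 2*(-1*693277) = 2*(-693277) = -1386554)
1/(k(I(8 - 8, 9) - Q(19, 16)) + x) = 1/(13 - 1386554) = 1/(-1386541) = -1/1386541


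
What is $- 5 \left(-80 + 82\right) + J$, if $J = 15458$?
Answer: $15448$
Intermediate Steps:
$- 5 \left(-80 + 82\right) + J = - 5 \left(-80 + 82\right) + 15458 = \left(-5\right) 2 + 15458 = -10 + 15458 = 15448$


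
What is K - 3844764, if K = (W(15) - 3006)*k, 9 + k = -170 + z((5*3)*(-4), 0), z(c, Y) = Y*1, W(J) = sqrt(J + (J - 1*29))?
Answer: -3306869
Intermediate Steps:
W(J) = sqrt(-29 + 2*J) (W(J) = sqrt(J + (J - 29)) = sqrt(J + (-29 + J)) = sqrt(-29 + 2*J))
z(c, Y) = Y
k = -179 (k = -9 + (-170 + 0) = -9 - 170 = -179)
K = 537895 (K = (sqrt(-29 + 2*15) - 3006)*(-179) = (sqrt(-29 + 30) - 3006)*(-179) = (sqrt(1) - 3006)*(-179) = (1 - 3006)*(-179) = -3005*(-179) = 537895)
K - 3844764 = 537895 - 3844764 = -3306869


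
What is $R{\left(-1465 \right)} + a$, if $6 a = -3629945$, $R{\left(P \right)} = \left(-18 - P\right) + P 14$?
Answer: $- \frac{3744323}{6} \approx -6.2405 \cdot 10^{5}$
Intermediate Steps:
$R{\left(P \right)} = -18 + 13 P$ ($R{\left(P \right)} = \left(-18 - P\right) + 14 P = -18 + 13 P$)
$a = - \frac{3629945}{6}$ ($a = \frac{1}{6} \left(-3629945\right) = - \frac{3629945}{6} \approx -6.0499 \cdot 10^{5}$)
$R{\left(-1465 \right)} + a = \left(-18 + 13 \left(-1465\right)\right) - \frac{3629945}{6} = \left(-18 - 19045\right) - \frac{3629945}{6} = -19063 - \frac{3629945}{6} = - \frac{3744323}{6}$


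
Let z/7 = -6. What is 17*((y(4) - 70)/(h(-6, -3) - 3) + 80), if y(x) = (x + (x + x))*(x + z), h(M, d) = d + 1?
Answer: 15742/5 ≈ 3148.4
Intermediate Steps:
z = -42 (z = 7*(-6) = -42)
h(M, d) = 1 + d
y(x) = 3*x*(-42 + x) (y(x) = (x + (x + x))*(x - 42) = (x + 2*x)*(-42 + x) = (3*x)*(-42 + x) = 3*x*(-42 + x))
17*((y(4) - 70)/(h(-6, -3) - 3) + 80) = 17*((3*4*(-42 + 4) - 70)/((1 - 3) - 3) + 80) = 17*((3*4*(-38) - 70)/(-2 - 3) + 80) = 17*((-456 - 70)/(-5) + 80) = 17*(-526*(-⅕) + 80) = 17*(526/5 + 80) = 17*(926/5) = 15742/5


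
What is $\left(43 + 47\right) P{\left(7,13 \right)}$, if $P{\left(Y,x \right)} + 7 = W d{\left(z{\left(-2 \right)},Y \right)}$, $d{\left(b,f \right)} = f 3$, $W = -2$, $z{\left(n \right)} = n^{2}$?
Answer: $-4410$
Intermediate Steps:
$d{\left(b,f \right)} = 3 f$
$P{\left(Y,x \right)} = -7 - 6 Y$ ($P{\left(Y,x \right)} = -7 - 2 \cdot 3 Y = -7 - 6 Y$)
$\left(43 + 47\right) P{\left(7,13 \right)} = \left(43 + 47\right) \left(-7 - 42\right) = 90 \left(-7 - 42\right) = 90 \left(-49\right) = -4410$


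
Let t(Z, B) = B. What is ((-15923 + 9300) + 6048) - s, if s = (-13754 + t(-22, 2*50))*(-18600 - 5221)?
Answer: -325252509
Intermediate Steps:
s = 325251934 (s = (-13754 + 2*50)*(-18600 - 5221) = (-13754 + 100)*(-23821) = -13654*(-23821) = 325251934)
((-15923 + 9300) + 6048) - s = ((-15923 + 9300) + 6048) - 1*325251934 = (-6623 + 6048) - 325251934 = -575 - 325251934 = -325252509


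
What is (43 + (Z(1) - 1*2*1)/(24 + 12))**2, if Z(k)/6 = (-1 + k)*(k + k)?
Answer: 597529/324 ≈ 1844.2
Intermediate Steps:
Z(k) = 12*k*(-1 + k) (Z(k) = 6*((-1 + k)*(k + k)) = 6*((-1 + k)*(2*k)) = 6*(2*k*(-1 + k)) = 12*k*(-1 + k))
(43 + (Z(1) - 1*2*1)/(24 + 12))**2 = (43 + (12*1*(-1 + 1) - 1*2*1)/(24 + 12))**2 = (43 + (12*1*0 - 2*1)/36)**2 = (43 + (0 - 2)*(1/36))**2 = (43 - 2*1/36)**2 = (43 - 1/18)**2 = (773/18)**2 = 597529/324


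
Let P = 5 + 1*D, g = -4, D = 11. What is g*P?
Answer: -64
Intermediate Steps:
P = 16 (P = 5 + 1*11 = 5 + 11 = 16)
g*P = -4*16 = -64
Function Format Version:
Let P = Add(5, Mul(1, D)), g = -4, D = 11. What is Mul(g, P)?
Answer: -64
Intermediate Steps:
P = 16 (P = Add(5, Mul(1, 11)) = Add(5, 11) = 16)
Mul(g, P) = Mul(-4, 16) = -64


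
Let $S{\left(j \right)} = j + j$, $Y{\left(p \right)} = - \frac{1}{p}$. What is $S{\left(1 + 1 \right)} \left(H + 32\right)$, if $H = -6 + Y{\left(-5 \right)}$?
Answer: $\frac{524}{5} \approx 104.8$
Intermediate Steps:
$S{\left(j \right)} = 2 j$
$H = - \frac{29}{5}$ ($H = -6 - \frac{1}{-5} = -6 - - \frac{1}{5} = -6 + \frac{1}{5} = - \frac{29}{5} \approx -5.8$)
$S{\left(1 + 1 \right)} \left(H + 32\right) = 2 \left(1 + 1\right) \left(- \frac{29}{5} + 32\right) = 2 \cdot 2 \cdot \frac{131}{5} = 4 \cdot \frac{131}{5} = \frac{524}{5}$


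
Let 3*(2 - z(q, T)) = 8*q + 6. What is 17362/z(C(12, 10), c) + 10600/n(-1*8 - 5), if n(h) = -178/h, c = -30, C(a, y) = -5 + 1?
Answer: 3420227/1424 ≈ 2401.8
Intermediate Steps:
C(a, y) = -4
z(q, T) = -8*q/3 (z(q, T) = 2 - (8*q + 6)/3 = 2 - (6 + 8*q)/3 = 2 + (-2 - 8*q/3) = -8*q/3)
17362/z(C(12, 10), c) + 10600/n(-1*8 - 5) = 17362/((-8/3*(-4))) + 10600/((-178/(-1*8 - 5))) = 17362/(32/3) + 10600/((-178/(-8 - 5))) = 17362*(3/32) + 10600/((-178/(-13))) = 26043/16 + 10600/((-178*(-1/13))) = 26043/16 + 10600/(178/13) = 26043/16 + 10600*(13/178) = 26043/16 + 68900/89 = 3420227/1424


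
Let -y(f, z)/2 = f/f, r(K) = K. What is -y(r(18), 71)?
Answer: 2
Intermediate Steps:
y(f, z) = -2 (y(f, z) = -2*f/f = -2*1 = -2)
-y(r(18), 71) = -1*(-2) = 2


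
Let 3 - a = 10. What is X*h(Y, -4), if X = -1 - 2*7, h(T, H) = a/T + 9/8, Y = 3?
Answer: 145/8 ≈ 18.125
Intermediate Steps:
a = -7 (a = 3 - 1*10 = 3 - 10 = -7)
h(T, H) = 9/8 - 7/T (h(T, H) = -7/T + 9/8 = 9/8 - 7/T)
X = -15 (X = -1 - 14 = -15)
X*h(Y, -4) = -15*(9/8 - 7/3) = -15*(-29/24) = 145/8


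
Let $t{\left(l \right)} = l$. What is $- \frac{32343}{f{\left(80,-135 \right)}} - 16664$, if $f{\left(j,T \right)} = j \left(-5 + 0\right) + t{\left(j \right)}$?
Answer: $- \frac{5300137}{320} \approx -16563.0$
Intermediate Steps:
$f{\left(j,T \right)} = - 4 j$ ($f{\left(j,T \right)} = j \left(-5 + 0\right) + j = j \left(-5\right) + j = - 5 j + j = - 4 j$)
$- \frac{32343}{f{\left(80,-135 \right)}} - 16664 = - \frac{32343}{\left(-4\right) 80} - 16664 = - \frac{32343}{-320} - 16664 = \left(-32343\right) \left(- \frac{1}{320}\right) - 16664 = \frac{32343}{320} - 16664 = - \frac{5300137}{320}$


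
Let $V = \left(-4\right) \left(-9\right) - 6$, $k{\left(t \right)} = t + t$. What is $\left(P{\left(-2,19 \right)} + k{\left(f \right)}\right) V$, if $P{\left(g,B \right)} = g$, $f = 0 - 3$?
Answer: $-240$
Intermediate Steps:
$f = -3$
$k{\left(t \right)} = 2 t$
$V = 30$ ($V = 36 - 6 = 30$)
$\left(P{\left(-2,19 \right)} + k{\left(f \right)}\right) V = \left(-2 + 2 \left(-3\right)\right) 30 = \left(-2 - 6\right) 30 = \left(-8\right) 30 = -240$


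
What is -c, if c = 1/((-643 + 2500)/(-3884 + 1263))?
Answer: 2621/1857 ≈ 1.4114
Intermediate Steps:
c = -2621/1857 (c = 1/(1857/(-2621)) = 1/(1857*(-1/2621)) = 1/(-1857/2621) = -2621/1857 ≈ -1.4114)
-c = -1*(-2621/1857) = 2621/1857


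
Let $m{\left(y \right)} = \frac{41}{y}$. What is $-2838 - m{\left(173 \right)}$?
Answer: $- \frac{491015}{173} \approx -2838.2$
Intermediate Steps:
$-2838 - m{\left(173 \right)} = -2838 - \frac{41}{173} = - \frac{491015}{173}$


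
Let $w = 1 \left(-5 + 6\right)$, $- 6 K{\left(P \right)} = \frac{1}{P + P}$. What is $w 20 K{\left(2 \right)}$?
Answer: $- \frac{5}{6} \approx -0.83333$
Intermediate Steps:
$K{\left(P \right)} = - \frac{1}{12 P}$ ($K{\left(P \right)} = - \frac{1}{6 \left(P + P\right)} = - \frac{1}{6 \cdot 2 P} = - \frac{\frac{1}{2} \frac{1}{P}}{6} = - \frac{1}{12 P}$)
$w = 1$ ($w = 1 \cdot 1 = 1$)
$w 20 K{\left(2 \right)} = 1 \cdot 20 \left(- \frac{1}{12 \cdot 2}\right) = 20 \left(\left(- \frac{1}{12}\right) \frac{1}{2}\right) = 20 \left(- \frac{1}{24}\right) = - \frac{5}{6}$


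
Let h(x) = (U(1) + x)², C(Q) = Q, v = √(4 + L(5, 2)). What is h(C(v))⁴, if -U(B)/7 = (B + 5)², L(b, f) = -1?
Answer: (-252 + √3)⁸ ≈ 1.5390e+19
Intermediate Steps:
U(B) = -7*(5 + B)² (U(B) = -7*(B + 5)² = -7*(5 + B)²)
v = √3 (v = √(4 - 1) = √3 ≈ 1.7320)
h(x) = (-252 + x)² (h(x) = (-7*(5 + 1)² + x)² = (-7*6² + x)² = (-7*36 + x)² = (-252 + x)²)
h(C(v))⁴ = ((-252 + √3)²)⁴ = (-252 + √3)⁸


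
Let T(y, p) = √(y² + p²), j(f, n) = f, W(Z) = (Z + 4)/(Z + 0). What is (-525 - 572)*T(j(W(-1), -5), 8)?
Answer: -1097*√73 ≈ -9372.8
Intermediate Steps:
W(Z) = (4 + Z)/Z
T(y, p) = √(p² + y²)
(-525 - 572)*T(j(W(-1), -5), 8) = (-525 - 572)*√(8² + ((4 - 1)/(-1))²) = -1097*√(64 + (-1*3)²) = -1097*√(64 + (-3)²) = -1097*√(64 + 9) = -1097*√73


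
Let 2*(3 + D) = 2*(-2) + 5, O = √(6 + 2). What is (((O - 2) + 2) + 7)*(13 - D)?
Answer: 217/2 + 31*√2 ≈ 152.34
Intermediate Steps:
O = 2*√2 (O = √8 = 2*√2 ≈ 2.8284)
D = -5/2 (D = -3 + (2*(-2) + 5)/2 = -3 + (-4 + 5)/2 = -3 + (½)*1 = -3 + ½ = -5/2 ≈ -2.5000)
(((O - 2) + 2) + 7)*(13 - D) = (((2*√2 - 2) + 2) + 7)*(13 - 1*(-5/2)) = (((-2 + 2*√2) + 2) + 7)*(13 + 5/2) = (2*√2 + 7)*(31/2) = (7 + 2*√2)*(31/2) = 217/2 + 31*√2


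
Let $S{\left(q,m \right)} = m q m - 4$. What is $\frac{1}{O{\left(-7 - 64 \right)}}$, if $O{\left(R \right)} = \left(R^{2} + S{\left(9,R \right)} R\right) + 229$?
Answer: $- \frac{1}{3215645} \approx -3.1098 \cdot 10^{-7}$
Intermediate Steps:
$S{\left(q,m \right)} = -4 + q m^{2}$ ($S{\left(q,m \right)} = q m^{2} - 4 = -4 + q m^{2}$)
$O{\left(R \right)} = 229 + R^{2} + R \left(-4 + 9 R^{2}\right)$ ($O{\left(R \right)} = \left(R^{2} + \left(-4 + 9 R^{2}\right) R\right) + 229 = \left(R^{2} + R \left(-4 + 9 R^{2}\right)\right) + 229 = 229 + R^{2} + R \left(-4 + 9 R^{2}\right)$)
$\frac{1}{O{\left(-7 - 64 \right)}} = \frac{1}{229 + \left(-7 - 64\right)^{2} + \left(-7 - 64\right) \left(-4 + 9 \left(-7 - 64\right)^{2}\right)} = \frac{1}{229 + \left(-71\right)^{2} - 71 \left(-4 + 9 \left(-71\right)^{2}\right)} = \frac{1}{229 + 5041 - 71 \left(-4 + 9 \cdot 5041\right)} = \frac{1}{229 + 5041 - 71 \left(-4 + 45369\right)} = \frac{1}{229 + 5041 - 3220915} = \frac{1}{-3215645} = - \frac{1}{3215645}$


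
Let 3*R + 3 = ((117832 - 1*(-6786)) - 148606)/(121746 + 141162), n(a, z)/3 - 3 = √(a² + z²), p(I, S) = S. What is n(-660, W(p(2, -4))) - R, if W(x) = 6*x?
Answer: 659269/65727 + 36*√3029 ≈ 1991.3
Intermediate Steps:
n(a, z) = 9 + 3*√(a² + z²)
R = -67726/65727 (R = -1 + (((117832 - 1*(-6786)) - 148606)/(121746 + 141162))/3 = -1 + (((117832 + 6786) - 148606)/262908)/3 = -1 + ((124618 - 148606)*(1/262908))/3 = -1 + (-23988*1/262908)/3 = -1 + (⅓)*(-1999/21909) = -1 - 1999/65727 = -67726/65727 ≈ -1.0304)
n(-660, W(p(2, -4))) - R = (9 + 3*√((-660)² + (6*(-4))²)) - 1*(-67726/65727) = (9 + 3*√(435600 + (-24)²)) + 67726/65727 = (9 + 3*√(435600 + 576)) + 67726/65727 = (9 + 3*√436176) + 67726/65727 = (9 + 3*(12*√3029)) + 67726/65727 = (9 + 36*√3029) + 67726/65727 = 659269/65727 + 36*√3029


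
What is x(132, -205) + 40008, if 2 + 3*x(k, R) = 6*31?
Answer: 120208/3 ≈ 40069.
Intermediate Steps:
x(k, R) = 184/3 (x(k, R) = -2/3 + (6*31)/3 = -2/3 + (1/3)*186 = -2/3 + 62 = 184/3)
x(132, -205) + 40008 = 184/3 + 40008 = 120208/3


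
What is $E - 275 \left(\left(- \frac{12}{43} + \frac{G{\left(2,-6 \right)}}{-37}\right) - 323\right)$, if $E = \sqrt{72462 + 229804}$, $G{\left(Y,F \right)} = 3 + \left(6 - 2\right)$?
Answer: $\frac{141525450}{1591} + \sqrt{302266} \approx 89504.0$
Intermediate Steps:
$G{\left(Y,F \right)} = 7$ ($G{\left(Y,F \right)} = 3 + \left(6 - 2\right) = 3 + 4 = 7$)
$E = \sqrt{302266} \approx 549.79$
$E - 275 \left(\left(- \frac{12}{43} + \frac{G{\left(2,-6 \right)}}{-37}\right) - 323\right) = \sqrt{302266} - 275 \left(\left(- \frac{12}{43} + \frac{7}{-37}\right) - 323\right) = \sqrt{302266} - 275 \left(\left(\left(-12\right) \frac{1}{43} + 7 \left(- \frac{1}{37}\right)\right) - 323\right) = \sqrt{302266} - 275 \left(\left(- \frac{12}{43} - \frac{7}{37}\right) - 323\right) = \sqrt{302266} - 275 \left(- \frac{745}{1591} - 323\right) = \sqrt{302266} - 275 \left(- \frac{514638}{1591}\right) = \sqrt{302266} - - \frac{141525450}{1591} = \sqrt{302266} + \frac{141525450}{1591} = \frac{141525450}{1591} + \sqrt{302266}$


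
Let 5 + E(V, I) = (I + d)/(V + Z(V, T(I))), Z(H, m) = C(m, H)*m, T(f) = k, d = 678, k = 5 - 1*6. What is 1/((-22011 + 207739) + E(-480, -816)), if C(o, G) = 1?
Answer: 481/89332901 ≈ 5.3844e-6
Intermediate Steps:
k = -1 (k = 5 - 6 = -1)
T(f) = -1
Z(H, m) = m (Z(H, m) = 1*m = m)
E(V, I) = -5 + (678 + I)/(-1 + V) (E(V, I) = -5 + (I + 678)/(V - 1) = -5 + (678 + I)/(-1 + V))
1/((-22011 + 207739) + E(-480, -816)) = 1/((-22011 + 207739) + (683 - 816 - 5*(-480))/(-1 - 480)) = 1/(185728 + (683 - 816 + 2400)/(-481)) = 1/(185728 - 1/481*2267) = 1/(185728 - 2267/481) = 1/(89332901/481) = 481/89332901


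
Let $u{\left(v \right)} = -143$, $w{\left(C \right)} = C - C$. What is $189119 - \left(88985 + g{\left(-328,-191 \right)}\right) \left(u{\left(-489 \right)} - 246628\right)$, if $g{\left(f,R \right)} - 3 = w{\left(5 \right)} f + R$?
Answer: $21912713606$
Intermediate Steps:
$w{\left(C \right)} = 0$
$g{\left(f,R \right)} = 3 + R$ ($g{\left(f,R \right)} = 3 + \left(0 f + R\right) = 3 + \left(0 + R\right) = 3 + R$)
$189119 - \left(88985 + g{\left(-328,-191 \right)}\right) \left(u{\left(-489 \right)} - 246628\right) = 189119 - \left(88985 + \left(3 - 191\right)\right) \left(-143 - 246628\right) = 189119 - \left(88985 - 188\right) \left(-246771\right) = 189119 - 88797 \left(-246771\right) = 189119 - -21912524487 = 189119 + 21912524487 = 21912713606$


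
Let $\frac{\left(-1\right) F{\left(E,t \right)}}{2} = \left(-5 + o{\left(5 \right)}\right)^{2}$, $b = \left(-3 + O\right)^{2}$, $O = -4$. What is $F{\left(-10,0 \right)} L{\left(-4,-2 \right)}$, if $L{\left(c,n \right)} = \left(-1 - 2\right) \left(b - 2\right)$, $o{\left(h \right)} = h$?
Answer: $0$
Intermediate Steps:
$b = 49$ ($b = \left(-3 - 4\right)^{2} = \left(-7\right)^{2} = 49$)
$F{\left(E,t \right)} = 0$ ($F{\left(E,t \right)} = - 2 \left(-5 + 5\right)^{2} = - 2 \cdot 0^{2} = \left(-2\right) 0 = 0$)
$L{\left(c,n \right)} = -141$ ($L{\left(c,n \right)} = \left(-1 - 2\right) \left(49 - 2\right) = \left(-3\right) 47 = -141$)
$F{\left(-10,0 \right)} L{\left(-4,-2 \right)} = 0 \left(-141\right) = 0$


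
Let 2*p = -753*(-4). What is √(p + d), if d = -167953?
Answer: I*√166447 ≈ 407.98*I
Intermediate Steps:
p = 1506 (p = (-753*(-4))/2 = (½)*3012 = 1506)
√(p + d) = √(1506 - 167953) = √(-166447) = I*√166447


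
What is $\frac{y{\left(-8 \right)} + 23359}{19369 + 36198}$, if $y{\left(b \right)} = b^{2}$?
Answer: $\frac{23423}{55567} \approx 0.42153$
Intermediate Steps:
$\frac{y{\left(-8 \right)} + 23359}{19369 + 36198} = \frac{\left(-8\right)^{2} + 23359}{19369 + 36198} = \frac{64 + 23359}{55567} = 23423 \cdot \frac{1}{55567} = \frac{23423}{55567}$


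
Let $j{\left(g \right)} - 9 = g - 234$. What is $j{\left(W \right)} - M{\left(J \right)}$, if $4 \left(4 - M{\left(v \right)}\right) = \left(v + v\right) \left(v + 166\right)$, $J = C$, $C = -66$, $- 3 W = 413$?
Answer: $- \frac{11000}{3} \approx -3666.7$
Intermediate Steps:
$W = - \frac{413}{3}$ ($W = \left(- \frac{1}{3}\right) 413 = - \frac{413}{3} \approx -137.67$)
$j{\left(g \right)} = -225 + g$ ($j{\left(g \right)} = 9 + \left(g - 234\right) = 9 + \left(-234 + g\right) = -225 + g$)
$J = -66$
$M{\left(v \right)} = 4 - \frac{v \left(166 + v\right)}{2}$ ($M{\left(v \right)} = 4 - \frac{\left(v + v\right) \left(v + 166\right)}{4} = 4 - \frac{2 v \left(166 + v\right)}{4} = 4 - \frac{v \left(166 + v\right)}{2}$)
$j{\left(W \right)} - M{\left(J \right)} = \left(-225 - \frac{413}{3}\right) - \left(4 - -5478 - \frac{\left(-66\right)^{2}}{2}\right) = - \frac{1088}{3} - \left(4 + 5478 - 2178\right) = - \frac{1088}{3} - 3304 = - \frac{11000}{3}$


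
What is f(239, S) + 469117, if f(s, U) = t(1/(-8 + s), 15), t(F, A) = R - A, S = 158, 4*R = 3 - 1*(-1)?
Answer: 469103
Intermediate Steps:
R = 1 (R = (3 - 1*(-1))/4 = (3 + 1)/4 = (¼)*4 = 1)
t(F, A) = 1 - A
f(s, U) = -14 (f(s, U) = 1 - 1*15 = 1 - 15 = -14)
f(239, S) + 469117 = -14 + 469117 = 469103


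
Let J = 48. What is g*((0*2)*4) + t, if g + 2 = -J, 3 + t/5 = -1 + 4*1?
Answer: 0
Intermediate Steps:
t = 0 (t = -15 + 5*(-1 + 4*1) = -15 + 5*(-1 + 4) = -15 + 5*3 = -15 + 15 = 0)
g = -50 (g = -2 - 1*48 = -2 - 48 = -50)
g*((0*2)*4) + t = -50*0*2*4 + 0 = -0*4 + 0 = -50*0 + 0 = 0 + 0 = 0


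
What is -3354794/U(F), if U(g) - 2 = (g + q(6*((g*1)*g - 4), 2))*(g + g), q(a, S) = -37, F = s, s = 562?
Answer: -31649/5567 ≈ -5.6851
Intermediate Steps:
F = 562
U(g) = 2 + 2*g*(-37 + g) (U(g) = 2 + (g - 37)*(g + g) = 2 + (-37 + g)*(2*g) = 2 + 2*g*(-37 + g))
-3354794/U(F) = -3354794/(2 - 74*562 + 2*562**2) = -3354794/(2 - 41588 + 2*315844) = -3354794/(2 - 41588 + 631688) = -3354794/590102 = -3354794*1/590102 = -31649/5567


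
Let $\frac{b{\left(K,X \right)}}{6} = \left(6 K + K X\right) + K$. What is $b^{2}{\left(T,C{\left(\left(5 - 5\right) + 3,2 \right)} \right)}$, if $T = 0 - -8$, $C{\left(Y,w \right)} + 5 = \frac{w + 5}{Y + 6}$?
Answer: $\frac{160000}{9} \approx 17778.0$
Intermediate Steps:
$C{\left(Y,w \right)} = -5 + \frac{5 + w}{6 + Y}$ ($C{\left(Y,w \right)} = -5 + \frac{w + 5}{Y + 6} = -5 + \frac{5 + w}{6 + Y}$)
$T = 8$ ($T = 0 + 8 = 8$)
$b{\left(K,X \right)} = 42 K + 6 K X$ ($b{\left(K,X \right)} = 6 \left(\left(6 K + K X\right) + K\right) = 6 \left(7 K + K X\right) = 42 K + 6 K X$)
$b^{2}{\left(T,C{\left(\left(5 - 5\right) + 3,2 \right)} \right)} = \left(6 \cdot 8 \left(7 + \frac{-25 + 2 - 5 \left(\left(5 - 5\right) + 3\right)}{6 + \left(\left(5 - 5\right) + 3\right)}\right)\right)^{2} = \left(6 \cdot 8 \left(7 + \frac{-25 + 2 - 5 \left(0 + 3\right)}{6 + \left(0 + 3\right)}\right)\right)^{2} = \left(6 \cdot 8 \left(7 + \frac{-25 + 2 - 15}{6 + 3}\right)\right)^{2} = \left(6 \cdot 8 \left(7 + \frac{-25 + 2 - 15}{9}\right)\right)^{2} = \left(6 \cdot 8 \left(7 + \frac{1}{9} \left(-38\right)\right)\right)^{2} = \left(6 \cdot 8 \left(7 - \frac{38}{9}\right)\right)^{2} = \left(6 \cdot 8 \cdot \frac{25}{9}\right)^{2} = \left(\frac{400}{3}\right)^{2} = \frac{160000}{9}$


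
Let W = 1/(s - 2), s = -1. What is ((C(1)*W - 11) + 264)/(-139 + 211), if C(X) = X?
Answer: 379/108 ≈ 3.5093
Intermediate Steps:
W = -1/3 (W = 1/(-1 - 2) = 1/(-3) = -1/3 ≈ -0.33333)
((C(1)*W - 11) + 264)/(-139 + 211) = ((1*(-1/3) - 11) + 264)/(-139 + 211) = ((-1/3 - 11) + 264)/72 = (-34/3 + 264)*(1/72) = (758/3)*(1/72) = 379/108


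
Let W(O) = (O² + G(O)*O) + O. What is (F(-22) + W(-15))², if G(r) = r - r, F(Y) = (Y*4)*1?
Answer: 14884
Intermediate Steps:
F(Y) = 4*Y (F(Y) = (4*Y)*1 = 4*Y)
G(r) = 0
W(O) = O + O² (W(O) = (O² + 0*O) + O = (O² + 0) + O = O² + O = O + O²)
(F(-22) + W(-15))² = (4*(-22) - 15*(1 - 15))² = (-88 - 15*(-14))² = (-88 + 210)² = 122² = 14884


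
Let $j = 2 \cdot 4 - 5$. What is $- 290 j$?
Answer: $-870$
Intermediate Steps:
$j = 3$ ($j = 8 - 5 = 3$)
$- 290 j = \left(-290\right) 3 = -870$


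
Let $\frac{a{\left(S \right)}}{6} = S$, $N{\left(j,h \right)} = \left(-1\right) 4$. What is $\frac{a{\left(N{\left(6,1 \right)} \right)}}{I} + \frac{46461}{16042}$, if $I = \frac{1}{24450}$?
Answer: $- \frac{9413399139}{16042} \approx -5.868 \cdot 10^{5}$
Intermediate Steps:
$N{\left(j,h \right)} = -4$
$I = \frac{1}{24450} \approx 4.09 \cdot 10^{-5}$
$a{\left(S \right)} = 6 S$
$\frac{a{\left(N{\left(6,1 \right)} \right)}}{I} + \frac{46461}{16042} = 6 \left(-4\right) \frac{1}{\frac{1}{24450}} + \frac{46461}{16042} = \left(-24\right) 24450 + 46461 \cdot \frac{1}{16042} = -586800 + \frac{46461}{16042} = - \frac{9413399139}{16042}$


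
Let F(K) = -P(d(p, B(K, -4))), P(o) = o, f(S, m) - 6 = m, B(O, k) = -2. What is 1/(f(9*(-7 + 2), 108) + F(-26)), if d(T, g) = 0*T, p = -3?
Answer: 1/114 ≈ 0.0087719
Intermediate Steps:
f(S, m) = 6 + m
d(T, g) = 0
F(K) = 0 (F(K) = -1*0 = 0)
1/(f(9*(-7 + 2), 108) + F(-26)) = 1/((6 + 108) + 0) = 1/(114 + 0) = 1/114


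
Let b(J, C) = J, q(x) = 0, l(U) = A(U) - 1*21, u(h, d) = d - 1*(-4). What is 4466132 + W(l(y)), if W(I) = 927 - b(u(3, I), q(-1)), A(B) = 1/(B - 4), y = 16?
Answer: 53604911/12 ≈ 4.4671e+6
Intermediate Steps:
A(B) = 1/(-4 + B)
u(h, d) = 4 + d (u(h, d) = d + 4 = 4 + d)
l(U) = -21 + 1/(-4 + U) (l(U) = 1/(-4 + U) - 1*21 = 1/(-4 + U) - 21 = -21 + 1/(-4 + U))
W(I) = 923 - I (W(I) = 927 - (4 + I) = 927 + (-4 - I) = 923 - I)
4466132 + W(l(y)) = 4466132 + (923 - (85 - 21*16)/(-4 + 16)) = 4466132 + (923 - (85 - 336)/12) = 4466132 + (923 - (-251)/12) = 4466132 + (923 - 1*(-251/12)) = 4466132 + (923 + 251/12) = 4466132 + 11327/12 = 53604911/12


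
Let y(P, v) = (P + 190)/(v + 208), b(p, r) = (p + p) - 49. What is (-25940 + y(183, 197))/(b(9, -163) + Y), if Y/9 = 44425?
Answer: -10505327/161916570 ≈ -0.064881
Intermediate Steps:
Y = 399825 (Y = 9*44425 = 399825)
b(p, r) = -49 + 2*p (b(p, r) = 2*p - 49 = -49 + 2*p)
y(P, v) = (190 + P)/(208 + v)
(-25940 + y(183, 197))/(b(9, -163) + Y) = (-25940 + (190 + 183)/(208 + 197))/((-49 + 2*9) + 399825) = (-25940 + 373/405)/((-49 + 18) + 399825) = (-25940 + (1/405)*373)/(-31 + 399825) = (-25940 + 373/405)/399794 = -10505327/405*1/399794 = -10505327/161916570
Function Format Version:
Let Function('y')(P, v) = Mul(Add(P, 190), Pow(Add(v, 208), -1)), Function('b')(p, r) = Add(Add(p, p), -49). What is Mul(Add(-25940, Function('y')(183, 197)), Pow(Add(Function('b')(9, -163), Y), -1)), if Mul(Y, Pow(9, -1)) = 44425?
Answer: Rational(-10505327, 161916570) ≈ -0.064881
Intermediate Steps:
Y = 399825 (Y = Mul(9, 44425) = 399825)
Function('b')(p, r) = Add(-49, Mul(2, p)) (Function('b')(p, r) = Add(Mul(2, p), -49) = Add(-49, Mul(2, p)))
Function('y')(P, v) = Mul(Pow(Add(208, v), -1), Add(190, P)) (Function('y')(P, v) = Mul(Add(190, P), Pow(Add(208, v), -1)) = Mul(Pow(Add(208, v), -1), Add(190, P)))
Mul(Add(-25940, Function('y')(183, 197)), Pow(Add(Function('b')(9, -163), Y), -1)) = Mul(Add(-25940, Mul(Pow(Add(208, 197), -1), Add(190, 183))), Pow(Add(Add(-49, Mul(2, 9)), 399825), -1)) = Mul(Add(-25940, Mul(Pow(405, -1), 373)), Pow(Add(Add(-49, 18), 399825), -1)) = Mul(Add(-25940, Mul(Rational(1, 405), 373)), Pow(Add(-31, 399825), -1)) = Mul(Add(-25940, Rational(373, 405)), Pow(399794, -1)) = Mul(Rational(-10505327, 405), Rational(1, 399794)) = Rational(-10505327, 161916570)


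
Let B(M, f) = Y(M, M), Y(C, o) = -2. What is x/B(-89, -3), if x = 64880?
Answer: -32440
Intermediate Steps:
B(M, f) = -2
x/B(-89, -3) = 64880/(-2) = 64880*(-½) = -32440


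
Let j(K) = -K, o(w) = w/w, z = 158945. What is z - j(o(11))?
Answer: 158946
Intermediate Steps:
o(w) = 1
z - j(o(11)) = 158945 - (-1) = 158945 - 1*(-1) = 158945 + 1 = 158946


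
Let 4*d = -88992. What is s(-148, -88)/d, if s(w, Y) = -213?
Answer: 71/7416 ≈ 0.0095739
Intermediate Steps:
d = -22248 (d = (¼)*(-88992) = -22248)
s(-148, -88)/d = -213/(-22248) = -213*(-1/22248) = 71/7416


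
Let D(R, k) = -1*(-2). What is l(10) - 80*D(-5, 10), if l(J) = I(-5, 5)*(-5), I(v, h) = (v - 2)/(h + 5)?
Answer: -313/2 ≈ -156.50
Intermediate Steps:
D(R, k) = 2
I(v, h) = (-2 + v)/(5 + h)
l(J) = 7/2 (l(J) = ((-2 - 5)/(5 + 5))*(-5) = (-7/10)*(-5) = ((⅒)*(-7))*(-5) = -7/10*(-5) = 7/2)
l(10) - 80*D(-5, 10) = 7/2 - 80*2 = 7/2 - 160 = -313/2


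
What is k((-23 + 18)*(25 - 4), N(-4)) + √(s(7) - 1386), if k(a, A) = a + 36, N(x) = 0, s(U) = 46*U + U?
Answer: -69 + I*√1057 ≈ -69.0 + 32.512*I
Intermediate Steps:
s(U) = 47*U
k(a, A) = 36 + a
k((-23 + 18)*(25 - 4), N(-4)) + √(s(7) - 1386) = (36 + (-23 + 18)*(25 - 4)) + √(47*7 - 1386) = (36 - 5*21) + √(329 - 1386) = (36 - 105) + √(-1057) = -69 + I*√1057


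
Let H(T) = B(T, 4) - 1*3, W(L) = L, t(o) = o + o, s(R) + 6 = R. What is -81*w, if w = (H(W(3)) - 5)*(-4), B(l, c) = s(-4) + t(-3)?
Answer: -7776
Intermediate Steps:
s(R) = -6 + R
t(o) = 2*o
B(l, c) = -16 (B(l, c) = (-6 - 4) + 2*(-3) = -10 - 6 = -16)
H(T) = -19 (H(T) = -16 - 1*3 = -16 - 3 = -19)
w = 96 (w = (-19 - 5)*(-4) = -24*(-4) = 96)
-81*w = -81*96 = -7776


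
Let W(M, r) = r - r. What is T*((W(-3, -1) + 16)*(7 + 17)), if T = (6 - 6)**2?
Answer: 0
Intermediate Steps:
W(M, r) = 0
T = 0 (T = 0**2 = 0)
T*((W(-3, -1) + 16)*(7 + 17)) = 0*((0 + 16)*(7 + 17)) = 0*(16*24) = 0*384 = 0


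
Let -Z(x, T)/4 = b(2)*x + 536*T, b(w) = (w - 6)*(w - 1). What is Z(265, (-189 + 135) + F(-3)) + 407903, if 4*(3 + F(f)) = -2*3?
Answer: 537567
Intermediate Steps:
b(w) = (-1 + w)*(-6 + w) (b(w) = (-6 + w)*(-1 + w) = (-1 + w)*(-6 + w))
F(f) = -9/2 (F(f) = -3 + (-2*3)/4 = -3 + (¼)*(-6) = -3 - 3/2 = -9/2)
Z(x, T) = -2144*T + 16*x (Z(x, T) = -4*((6 + 2² - 7*2)*x + 536*T) = -4*((6 + 4 - 14)*x + 536*T) = -4*(-4*x + 536*T) = -2144*T + 16*x)
Z(265, (-189 + 135) + F(-3)) + 407903 = (-2144*((-189 + 135) - 9/2) + 16*265) + 407903 = (-2144*(-54 - 9/2) + 4240) + 407903 = (-2144*(-117/2) + 4240) + 407903 = (125424 + 4240) + 407903 = 129664 + 407903 = 537567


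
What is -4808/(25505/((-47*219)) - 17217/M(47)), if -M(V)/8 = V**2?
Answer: 18607767744/5819357 ≈ 3197.6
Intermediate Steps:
M(V) = -8*V**2
-4808/(25505/((-47*219)) - 17217/M(47)) = -4808/(25505/((-47*219)) - 17217/((-8*47**2))) = -4808/(25505/(-10293) - 17217/((-8*2209))) = -4808/(25505*(-1/10293) - 17217/(-17672)) = -4808/(-25505/10293 - 17217*(-1/17672)) = -4808/(-25505/10293 + 17217/17672) = -4808/(-5819357/3870168) = -4808*(-3870168/5819357) = 18607767744/5819357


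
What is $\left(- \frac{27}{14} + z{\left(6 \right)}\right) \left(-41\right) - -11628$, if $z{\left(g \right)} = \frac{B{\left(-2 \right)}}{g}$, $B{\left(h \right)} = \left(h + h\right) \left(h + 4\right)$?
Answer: $\frac{493993}{42} \approx 11762.0$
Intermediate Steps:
$B{\left(h \right)} = 2 h \left(4 + h\right)$
$z{\left(g \right)} = - \frac{8}{g}$ ($z{\left(g \right)} = \frac{2 \left(-2\right) \left(4 - 2\right)}{g} = \frac{2 \left(-2\right) 2}{g} = - \frac{8}{g}$)
$\left(- \frac{27}{14} + z{\left(6 \right)}\right) \left(-41\right) - -11628 = \left(- \frac{27}{14} - \frac{8}{6}\right) \left(-41\right) - -11628 = \left(\left(-27\right) \frac{1}{14} - \frac{4}{3}\right) \left(-41\right) + 11628 = \left(- \frac{27}{14} - \frac{4}{3}\right) \left(-41\right) + 11628 = \left(- \frac{137}{42}\right) \left(-41\right) + 11628 = \frac{5617}{42} + 11628 = \frac{493993}{42}$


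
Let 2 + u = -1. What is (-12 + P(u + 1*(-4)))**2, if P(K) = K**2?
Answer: 1369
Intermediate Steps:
u = -3 (u = -2 - 1 = -3)
(-12 + P(u + 1*(-4)))**2 = (-12 + (-3 + 1*(-4))**2)**2 = (-12 + (-3 - 4)**2)**2 = (-12 + (-7)**2)**2 = (-12 + 49)**2 = 37**2 = 1369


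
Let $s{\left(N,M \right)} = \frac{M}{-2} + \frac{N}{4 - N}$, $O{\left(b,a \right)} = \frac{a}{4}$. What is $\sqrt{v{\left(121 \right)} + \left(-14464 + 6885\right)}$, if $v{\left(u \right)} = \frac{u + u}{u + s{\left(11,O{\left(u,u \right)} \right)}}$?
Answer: $\frac{i \sqrt{237369803}}{177} \approx 87.044 i$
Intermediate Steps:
$O{\left(b,a \right)} = \frac{a}{4}$ ($O{\left(b,a \right)} = a \frac{1}{4} = \frac{a}{4}$)
$s{\left(N,M \right)} = - \frac{M}{2} + \frac{N}{4 - N}$ ($s{\left(N,M \right)} = M \left(- \frac{1}{2}\right) + \frac{N}{4 - N} = - \frac{M}{2} + \frac{N}{4 - N}$)
$v{\left(u \right)} = \frac{2 u}{- \frac{11}{7} + \frac{7 u}{8}}$ ($v{\left(u \right)} = \frac{u + u}{u + \frac{\left(-1\right) 11 + 2 \frac{u}{4} - \frac{1}{2} \frac{u}{4} \cdot 11}{-4 + 11}} = \frac{2 u}{u + \frac{-11 + \frac{u}{2} - \frac{11 u}{8}}{7}} = \frac{2 u}{u + \frac{-11 - \frac{7 u}{8}}{7}} = \frac{2 u}{u - \left(\frac{11}{7} + \frac{u}{8}\right)} = \frac{2 u}{- \frac{11}{7} + \frac{7 u}{8}}$)
$\sqrt{v{\left(121 \right)} + \left(-14464 + 6885\right)} = \sqrt{112 \cdot 121 \frac{1}{-88 + 49 \cdot 121} + \left(-14464 + 6885\right)} = \sqrt{112 \cdot 121 \frac{1}{-88 + 5929} - 7579} = \sqrt{112 \cdot 121 \cdot \frac{1}{5841} - 7579} = \sqrt{\frac{1232}{531} - 7579} = \sqrt{- \frac{4023217}{531}} = \frac{i \sqrt{237369803}}{177}$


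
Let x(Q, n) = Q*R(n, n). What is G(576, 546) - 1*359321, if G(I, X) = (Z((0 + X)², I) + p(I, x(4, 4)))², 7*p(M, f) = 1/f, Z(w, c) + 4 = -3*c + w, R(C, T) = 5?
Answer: 1721725159233521/19600 ≈ 8.7843e+10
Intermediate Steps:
Z(w, c) = -4 + w - 3*c (Z(w, c) = -4 + (-3*c + w) = -4 + (w - 3*c) = -4 + w - 3*c)
x(Q, n) = 5*Q (x(Q, n) = Q*5 = 5*Q)
p(M, f) = 1/(7*f)
G(I, X) = (-559/140 + X² - 3*I)² (G(I, X) = ((-4 + (0 + X)² - 3*I) + 1/(7*((5*4))))² = ((-4 + X² - 3*I) + (⅐)/20)² = ((-4 + X² - 3*I) + (⅐)*(1/20))² = ((-4 + X² - 3*I) + 1/140)² = (-559/140 + X² - 3*I)²)
G(576, 546) - 1*359321 = (559 - 140*546² + 420*576)²/19600 - 1*359321 = (559 - 140*298116 + 241920)²/19600 - 359321 = (559 - 41736240 + 241920)²/19600 - 359321 = (1/19600)*(-41493761)² - 359321 = (1/19600)*1721732201925121 - 359321 = 1721732201925121/19600 - 359321 = 1721725159233521/19600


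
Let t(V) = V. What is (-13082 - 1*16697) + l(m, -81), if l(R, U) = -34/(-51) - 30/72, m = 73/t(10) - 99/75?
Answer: -119115/4 ≈ -29779.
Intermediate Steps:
m = 299/50 (m = 73/10 - 99/75 = 73*(1/10) - 99*1/75 = 73/10 - 33/25 = 299/50 ≈ 5.9800)
l(R, U) = 1/4 (l(R, U) = -34*(-1/51) - 30*1/72 = 2/3 - 5/12 = 1/4)
(-13082 - 1*16697) + l(m, -81) = (-13082 - 1*16697) + 1/4 = (-13082 - 16697) + 1/4 = -29779 + 1/4 = -119115/4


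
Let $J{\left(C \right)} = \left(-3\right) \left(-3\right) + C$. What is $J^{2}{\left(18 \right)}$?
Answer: $729$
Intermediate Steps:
$J{\left(C \right)} = 9 + C$
$J^{2}{\left(18 \right)} = \left(9 + 18\right)^{2} = 27^{2} = 729$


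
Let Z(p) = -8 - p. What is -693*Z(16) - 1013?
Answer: 15619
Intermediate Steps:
-693*Z(16) - 1013 = -693*(-8 - 1*16) - 1013 = -693*(-8 - 16) - 1013 = -693*(-24) - 1013 = 16632 - 1013 = 15619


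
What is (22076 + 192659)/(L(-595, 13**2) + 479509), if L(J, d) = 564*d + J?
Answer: 42947/114846 ≈ 0.37395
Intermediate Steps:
L(J, d) = J + 564*d
(22076 + 192659)/(L(-595, 13**2) + 479509) = (22076 + 192659)/((-595 + 564*13**2) + 479509) = 214735/((-595 + 564*169) + 479509) = 214735/((-595 + 95316) + 479509) = 214735/(94721 + 479509) = 214735/574230 = 214735*(1/574230) = 42947/114846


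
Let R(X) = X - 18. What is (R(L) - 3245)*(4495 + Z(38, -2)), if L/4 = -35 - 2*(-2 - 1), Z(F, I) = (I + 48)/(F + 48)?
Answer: -653187732/43 ≈ -1.5190e+7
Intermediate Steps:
Z(F, I) = (48 + I)/(48 + F)
L = -116 (L = 4*(-35 - 2*(-2 - 1)) = 4*(-35 - 2*(-3)) = 4*(-35 + 6) = 4*(-29) = -116)
R(X) = -18 + X
(R(L) - 3245)*(4495 + Z(38, -2)) = ((-18 - 116) - 3245)*(4495 + (48 - 2)/(48 + 38)) = (-134 - 3245)*(4495 + 46/86) = -3379*(4495 + (1/86)*46) = -3379*(4495 + 23/43) = -3379*193308/43 = -653187732/43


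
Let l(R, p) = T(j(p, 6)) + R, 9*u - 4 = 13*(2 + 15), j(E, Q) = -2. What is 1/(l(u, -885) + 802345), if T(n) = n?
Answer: 1/802368 ≈ 1.2463e-6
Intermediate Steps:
u = 25 (u = 4/9 + (13*(2 + 15))/9 = 4/9 + (13*17)/9 = 4/9 + (⅑)*221 = 4/9 + 221/9 = 25)
l(R, p) = -2 + R
1/(l(u, -885) + 802345) = 1/((-2 + 25) + 802345) = 1/(23 + 802345) = 1/802368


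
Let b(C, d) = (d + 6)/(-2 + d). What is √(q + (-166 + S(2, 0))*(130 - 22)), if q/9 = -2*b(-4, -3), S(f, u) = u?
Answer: 9*I*√5530/5 ≈ 133.86*I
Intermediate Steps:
b(C, d) = (6 + d)/(-2 + d)
q = 54/5 (q = 9*(-2*(6 - 3)/(-2 - 3)) = 9*(-2*3/(-5)) = 9*(-(-2)*3/5) = 9*(-2*(-⅗)) = 9*(6/5) = 54/5 ≈ 10.800)
√(q + (-166 + S(2, 0))*(130 - 22)) = √(54/5 + (-166 + 0)*(130 - 22)) = √(54/5 - 166*108) = √(54/5 - 17928) = √(-89586/5) = 9*I*√5530/5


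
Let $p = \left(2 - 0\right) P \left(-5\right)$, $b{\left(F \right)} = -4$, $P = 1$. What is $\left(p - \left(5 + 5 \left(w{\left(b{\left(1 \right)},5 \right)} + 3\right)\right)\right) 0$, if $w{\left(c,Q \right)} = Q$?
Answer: $0$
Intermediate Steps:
$p = -10$ ($p = \left(2 - 0\right) 1 \left(-5\right) = \left(2 + 0\right) 1 \left(-5\right) = 2 \cdot 1 \left(-5\right) = 2 \left(-5\right) = -10$)
$\left(p - \left(5 + 5 \left(w{\left(b{\left(1 \right)},5 \right)} + 3\right)\right)\right) 0 = \left(-10 - \left(5 + 5 \left(5 + 3\right)\right)\right) 0 = \left(-10 - 45\right) 0 = \left(-55\right) 0 = 0$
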